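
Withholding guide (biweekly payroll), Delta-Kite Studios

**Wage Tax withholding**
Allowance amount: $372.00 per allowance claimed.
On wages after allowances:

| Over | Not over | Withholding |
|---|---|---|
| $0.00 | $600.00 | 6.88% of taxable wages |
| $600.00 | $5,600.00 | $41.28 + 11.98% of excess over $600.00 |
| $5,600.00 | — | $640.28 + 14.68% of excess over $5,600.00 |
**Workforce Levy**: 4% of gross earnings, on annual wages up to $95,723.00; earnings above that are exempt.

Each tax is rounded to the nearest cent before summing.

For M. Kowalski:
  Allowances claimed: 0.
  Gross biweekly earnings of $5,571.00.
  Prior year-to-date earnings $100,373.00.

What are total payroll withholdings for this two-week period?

$636.81

Wage Tax: taxable = $5,571.00
  $41.28 + 11.98% × ($5,571.00 − $600.00) = $41.28 + 11.98% × $4,971.00 = $636.81
Workforce Levy: YTD $100,373.00 ≥ cap $95,723.00 → $0.00
Total: $636.81 + $0.00 = $636.81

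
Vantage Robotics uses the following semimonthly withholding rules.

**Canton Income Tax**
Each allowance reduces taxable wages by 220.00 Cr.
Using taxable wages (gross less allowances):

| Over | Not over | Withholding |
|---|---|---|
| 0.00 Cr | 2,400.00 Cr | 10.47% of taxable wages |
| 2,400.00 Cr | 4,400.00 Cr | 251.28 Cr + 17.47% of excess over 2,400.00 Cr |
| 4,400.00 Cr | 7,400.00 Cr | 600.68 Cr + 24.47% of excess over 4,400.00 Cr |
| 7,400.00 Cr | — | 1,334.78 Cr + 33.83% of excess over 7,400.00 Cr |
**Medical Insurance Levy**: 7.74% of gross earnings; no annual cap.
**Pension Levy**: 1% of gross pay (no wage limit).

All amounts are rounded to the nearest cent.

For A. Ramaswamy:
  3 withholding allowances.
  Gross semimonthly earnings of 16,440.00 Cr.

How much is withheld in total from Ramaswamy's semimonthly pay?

5,606.59 Cr

Canton Income Tax: taxable = 16,440.00 Cr − 3×220.00 Cr = 15,780.00 Cr
  1,334.78 Cr + 33.83% × (15,780.00 Cr − 7,400.00 Cr) = 1,334.78 Cr + 33.83% × 8,380.00 Cr = 4,169.73 Cr
Medical Insurance Levy: 7.74% × 16,440.00 Cr = 1,272.46 Cr
Pension Levy: 1% × 16,440.00 Cr = 164.40 Cr
Total: 4,169.73 Cr + 1,272.46 Cr + 164.40 Cr = 5,606.59 Cr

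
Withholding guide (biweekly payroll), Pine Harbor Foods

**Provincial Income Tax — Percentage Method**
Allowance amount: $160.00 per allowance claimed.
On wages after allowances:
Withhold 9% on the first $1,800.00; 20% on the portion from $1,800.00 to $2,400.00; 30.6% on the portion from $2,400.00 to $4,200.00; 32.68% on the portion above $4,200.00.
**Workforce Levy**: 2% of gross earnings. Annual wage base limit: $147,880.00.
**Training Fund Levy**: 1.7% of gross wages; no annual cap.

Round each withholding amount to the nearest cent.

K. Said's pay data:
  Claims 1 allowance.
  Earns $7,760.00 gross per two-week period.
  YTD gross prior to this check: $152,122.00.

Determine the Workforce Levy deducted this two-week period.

Workforce Levy: YTD $152,122.00 ≥ cap $147,880.00 → $0.00

$0.00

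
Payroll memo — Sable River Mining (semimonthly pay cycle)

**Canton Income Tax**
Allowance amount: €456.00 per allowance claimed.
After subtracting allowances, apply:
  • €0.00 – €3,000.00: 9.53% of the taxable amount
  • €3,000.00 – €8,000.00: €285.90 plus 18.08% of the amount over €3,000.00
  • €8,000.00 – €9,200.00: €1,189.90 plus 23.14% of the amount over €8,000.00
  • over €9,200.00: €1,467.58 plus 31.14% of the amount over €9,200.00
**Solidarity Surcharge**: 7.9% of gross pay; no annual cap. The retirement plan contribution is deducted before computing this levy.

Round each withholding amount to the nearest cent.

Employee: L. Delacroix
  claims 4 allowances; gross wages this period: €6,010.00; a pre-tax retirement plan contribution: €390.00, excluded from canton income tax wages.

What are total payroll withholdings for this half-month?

Canton Income Tax: taxable = €6,010.00 − €390.00 − 4×€456.00 = €3,796.00
  €285.90 + 18.08% × (€3,796.00 − €3,000.00) = €285.90 + 18.08% × €796.00 = €429.82
Solidarity Surcharge: 7.9% × €5,620.00 = €443.98
Total: €429.82 + €443.98 = €873.80

€873.80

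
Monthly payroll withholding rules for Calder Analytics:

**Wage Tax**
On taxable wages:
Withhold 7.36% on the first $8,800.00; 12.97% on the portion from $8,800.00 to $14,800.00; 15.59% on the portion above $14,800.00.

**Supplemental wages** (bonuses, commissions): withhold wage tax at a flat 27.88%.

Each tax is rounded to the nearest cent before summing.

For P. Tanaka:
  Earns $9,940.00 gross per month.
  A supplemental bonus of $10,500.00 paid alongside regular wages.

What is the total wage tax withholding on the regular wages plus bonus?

$3,722.94

Wage Tax: taxable = $9,940.00
  $647.68 + 12.97% × ($9,940.00 − $8,800.00) = $647.68 + 12.97% × $1,140.00 = $795.54
Supplemental (27.88% flat on bonus): 27.88% × $10,500.00 = $2,927.40
Total wage tax: $795.54 + $2,927.40 = $3,722.94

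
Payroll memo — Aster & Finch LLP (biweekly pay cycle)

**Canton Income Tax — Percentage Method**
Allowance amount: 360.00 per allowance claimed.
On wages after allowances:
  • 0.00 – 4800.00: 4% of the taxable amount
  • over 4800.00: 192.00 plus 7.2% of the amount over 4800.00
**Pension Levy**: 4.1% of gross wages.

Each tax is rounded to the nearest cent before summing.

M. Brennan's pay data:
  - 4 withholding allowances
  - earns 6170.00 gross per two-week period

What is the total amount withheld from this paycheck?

Canton Income Tax: taxable = 6170.00 − 4×360.00 = 4730.00
  4% × 4730.00 = 189.20
Pension Levy: 4.1% × 6170.00 = 252.97
Total: 189.20 + 252.97 = 442.17

442.17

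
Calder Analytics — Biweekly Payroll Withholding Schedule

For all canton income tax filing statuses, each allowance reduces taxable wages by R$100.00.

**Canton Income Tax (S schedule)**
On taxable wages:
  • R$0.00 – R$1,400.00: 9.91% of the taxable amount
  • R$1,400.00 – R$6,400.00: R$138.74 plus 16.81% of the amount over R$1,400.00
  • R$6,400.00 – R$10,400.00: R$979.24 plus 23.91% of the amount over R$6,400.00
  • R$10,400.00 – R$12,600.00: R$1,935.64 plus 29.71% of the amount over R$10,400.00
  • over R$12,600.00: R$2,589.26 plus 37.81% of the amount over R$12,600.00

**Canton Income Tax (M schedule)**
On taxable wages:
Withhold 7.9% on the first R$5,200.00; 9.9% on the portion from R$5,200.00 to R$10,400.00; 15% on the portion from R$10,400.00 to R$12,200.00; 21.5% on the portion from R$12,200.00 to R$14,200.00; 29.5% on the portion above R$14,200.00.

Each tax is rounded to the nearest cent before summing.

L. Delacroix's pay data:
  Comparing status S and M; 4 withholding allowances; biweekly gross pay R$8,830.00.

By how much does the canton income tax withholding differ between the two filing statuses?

Canton Income Tax (S): taxable = R$8,830.00 − 4×R$100.00 = R$8,430.00
  R$979.24 + 23.91% × (R$8,430.00 − R$6,400.00) = R$979.24 + 23.91% × R$2,030.00 = R$1,464.61
Canton Income Tax (M): taxable = R$8,830.00 − 4×R$100.00 = R$8,430.00
  R$410.80 + 9.9% × (R$8,430.00 − R$5,200.00) = R$410.80 + 9.9% × R$3,230.00 = R$730.57
Difference: |R$1,464.61 − R$730.57| = R$734.04 (higher under S)

R$734.04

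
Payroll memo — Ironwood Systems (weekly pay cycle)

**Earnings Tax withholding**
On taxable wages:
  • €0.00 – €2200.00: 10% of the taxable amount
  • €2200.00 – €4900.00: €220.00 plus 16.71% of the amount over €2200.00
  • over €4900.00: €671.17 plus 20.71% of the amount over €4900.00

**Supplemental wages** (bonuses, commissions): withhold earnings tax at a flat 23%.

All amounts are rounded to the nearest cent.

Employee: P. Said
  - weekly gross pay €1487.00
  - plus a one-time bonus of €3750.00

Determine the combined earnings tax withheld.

Earnings Tax: taxable = €1487.00
  10% × €1487.00 = €148.70
Supplemental (23% flat on bonus): 23% × €3750.00 = €862.50
Total earnings tax: €148.70 + €862.50 = €1011.20

€1011.20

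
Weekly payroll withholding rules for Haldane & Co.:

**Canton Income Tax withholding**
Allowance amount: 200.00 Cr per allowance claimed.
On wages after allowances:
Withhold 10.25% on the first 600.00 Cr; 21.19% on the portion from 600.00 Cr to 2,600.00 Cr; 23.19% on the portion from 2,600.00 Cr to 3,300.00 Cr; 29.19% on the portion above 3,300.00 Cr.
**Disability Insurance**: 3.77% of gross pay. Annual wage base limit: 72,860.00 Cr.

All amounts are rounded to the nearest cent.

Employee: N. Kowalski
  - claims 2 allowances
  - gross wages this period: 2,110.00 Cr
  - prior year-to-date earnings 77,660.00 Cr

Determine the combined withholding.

296.71 Cr

Canton Income Tax: taxable = 2,110.00 Cr − 2×200.00 Cr = 1,710.00 Cr
  61.50 Cr + 21.19% × (1,710.00 Cr − 600.00 Cr) = 61.50 Cr + 21.19% × 1,110.00 Cr = 296.71 Cr
Disability Insurance: YTD 77,660.00 Cr ≥ cap 72,860.00 Cr → 0.00 Cr
Total: 296.71 Cr + 0.00 Cr = 296.71 Cr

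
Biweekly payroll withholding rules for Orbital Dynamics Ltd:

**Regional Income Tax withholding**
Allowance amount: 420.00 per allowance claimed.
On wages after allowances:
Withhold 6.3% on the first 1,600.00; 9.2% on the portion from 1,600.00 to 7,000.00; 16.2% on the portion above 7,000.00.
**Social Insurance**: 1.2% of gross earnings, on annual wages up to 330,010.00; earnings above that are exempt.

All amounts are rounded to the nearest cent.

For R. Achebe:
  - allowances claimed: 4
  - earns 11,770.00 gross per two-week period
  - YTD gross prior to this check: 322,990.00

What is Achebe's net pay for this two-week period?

Regional Income Tax: taxable = 11,770.00 − 4×420.00 = 10,090.00
  597.60 + 16.2% × (10,090.00 − 7,000.00) = 597.60 + 16.2% × 3,090.00 = 1,098.18
Social Insurance: cap 330,010.00 − YTD 322,990.00 = 7,020.00 subject; 1.2% × 7,020.00 = 84.24
Total withheld: 1,098.18 + 84.24 = 1,182.42
Net pay: 11,770.00 − 1,182.42 = 10,587.58

10,587.58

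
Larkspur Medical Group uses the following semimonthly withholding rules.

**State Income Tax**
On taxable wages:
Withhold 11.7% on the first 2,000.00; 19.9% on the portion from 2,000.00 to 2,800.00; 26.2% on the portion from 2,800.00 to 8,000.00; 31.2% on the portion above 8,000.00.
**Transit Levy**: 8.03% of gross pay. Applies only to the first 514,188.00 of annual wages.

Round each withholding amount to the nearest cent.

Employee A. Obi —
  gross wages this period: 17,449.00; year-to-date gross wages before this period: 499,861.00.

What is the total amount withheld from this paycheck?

5,854.15

State Income Tax: taxable = 17,449.00
  1,755.60 + 31.2% × (17,449.00 − 8,000.00) = 1,755.60 + 31.2% × 9,449.00 = 4,703.69
Transit Levy: cap 514,188.00 − YTD 499,861.00 = 14,327.00 subject; 8.03% × 14,327.00 = 1,150.46
Total: 4,703.69 + 1,150.46 = 5,854.15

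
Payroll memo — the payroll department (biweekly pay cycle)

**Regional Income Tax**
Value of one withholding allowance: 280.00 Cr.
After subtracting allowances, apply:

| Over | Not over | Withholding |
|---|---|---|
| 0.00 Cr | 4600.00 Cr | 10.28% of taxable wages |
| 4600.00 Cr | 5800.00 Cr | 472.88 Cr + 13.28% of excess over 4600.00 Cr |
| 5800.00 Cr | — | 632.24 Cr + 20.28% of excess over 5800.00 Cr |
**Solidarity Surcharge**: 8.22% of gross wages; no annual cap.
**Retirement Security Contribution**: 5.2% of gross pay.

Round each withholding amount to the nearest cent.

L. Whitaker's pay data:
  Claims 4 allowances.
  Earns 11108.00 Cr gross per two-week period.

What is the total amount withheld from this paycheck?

Regional Income Tax: taxable = 11108.00 Cr − 4×280.00 Cr = 9988.00 Cr
  632.24 Cr + 20.28% × (9988.00 Cr − 5800.00 Cr) = 632.24 Cr + 20.28% × 4188.00 Cr = 1481.57 Cr
Solidarity Surcharge: 8.22% × 11108.00 Cr = 913.08 Cr
Retirement Security Contribution: 5.2% × 11108.00 Cr = 577.62 Cr
Total: 1481.57 Cr + 913.08 Cr + 577.62 Cr = 2972.27 Cr

2972.27 Cr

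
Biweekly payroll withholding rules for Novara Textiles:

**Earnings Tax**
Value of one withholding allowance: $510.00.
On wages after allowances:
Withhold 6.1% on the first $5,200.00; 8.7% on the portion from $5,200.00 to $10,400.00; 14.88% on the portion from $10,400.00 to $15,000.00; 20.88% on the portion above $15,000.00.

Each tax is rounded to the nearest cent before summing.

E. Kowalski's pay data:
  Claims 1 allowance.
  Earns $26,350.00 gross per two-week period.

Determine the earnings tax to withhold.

$3,717.47

Earnings Tax: taxable = $26,350.00 − 1×$510.00 = $25,840.00
  $1,454.08 + 20.88% × ($25,840.00 − $15,000.00) = $1,454.08 + 20.88% × $10,840.00 = $3,717.47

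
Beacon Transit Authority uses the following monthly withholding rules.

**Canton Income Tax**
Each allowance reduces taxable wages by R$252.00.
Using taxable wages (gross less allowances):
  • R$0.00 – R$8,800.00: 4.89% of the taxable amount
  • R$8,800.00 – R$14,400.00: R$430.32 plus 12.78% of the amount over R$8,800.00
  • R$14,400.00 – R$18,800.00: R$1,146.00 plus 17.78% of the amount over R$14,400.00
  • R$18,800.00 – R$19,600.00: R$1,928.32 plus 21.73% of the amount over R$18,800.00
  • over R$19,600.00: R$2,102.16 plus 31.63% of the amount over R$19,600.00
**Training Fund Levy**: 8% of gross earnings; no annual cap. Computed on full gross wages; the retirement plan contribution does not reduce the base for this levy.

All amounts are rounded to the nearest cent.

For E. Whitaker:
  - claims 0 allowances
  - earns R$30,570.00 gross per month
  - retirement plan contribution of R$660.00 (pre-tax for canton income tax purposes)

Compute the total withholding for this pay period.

R$7,808.81

Canton Income Tax: taxable = R$30,570.00 − R$660.00 = R$29,910.00
  R$2,102.16 + 31.63% × (R$29,910.00 − R$19,600.00) = R$2,102.16 + 31.63% × R$10,310.00 = R$5,363.21
Training Fund Levy: 8% × R$30,570.00 = R$2,445.60
Total: R$5,363.21 + R$2,445.60 = R$7,808.81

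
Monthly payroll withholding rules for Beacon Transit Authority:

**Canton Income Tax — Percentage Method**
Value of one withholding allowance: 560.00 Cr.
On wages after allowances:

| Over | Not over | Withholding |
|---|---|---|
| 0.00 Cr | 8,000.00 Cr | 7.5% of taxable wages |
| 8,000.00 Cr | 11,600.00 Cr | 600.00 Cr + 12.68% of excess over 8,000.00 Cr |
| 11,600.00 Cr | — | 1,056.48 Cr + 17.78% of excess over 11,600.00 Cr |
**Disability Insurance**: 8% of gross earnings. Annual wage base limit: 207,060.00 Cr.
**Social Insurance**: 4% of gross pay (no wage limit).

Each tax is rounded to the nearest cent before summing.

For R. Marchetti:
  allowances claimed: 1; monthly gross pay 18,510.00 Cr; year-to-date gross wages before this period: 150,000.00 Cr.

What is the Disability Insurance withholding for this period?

1,480.80 Cr

Disability Insurance: 8% × 18,510.00 Cr = 1,480.80 Cr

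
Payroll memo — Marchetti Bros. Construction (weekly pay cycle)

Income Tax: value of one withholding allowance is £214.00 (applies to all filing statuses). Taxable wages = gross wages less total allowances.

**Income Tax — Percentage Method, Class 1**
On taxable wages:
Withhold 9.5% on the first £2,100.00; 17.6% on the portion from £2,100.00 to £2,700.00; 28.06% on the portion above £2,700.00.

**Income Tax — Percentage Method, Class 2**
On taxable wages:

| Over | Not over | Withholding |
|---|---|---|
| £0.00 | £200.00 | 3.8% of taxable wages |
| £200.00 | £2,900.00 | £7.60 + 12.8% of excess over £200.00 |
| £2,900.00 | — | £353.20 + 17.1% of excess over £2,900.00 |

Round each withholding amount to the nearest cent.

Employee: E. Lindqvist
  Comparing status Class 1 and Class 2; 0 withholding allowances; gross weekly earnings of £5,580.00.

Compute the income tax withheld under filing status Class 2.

£811.48

Income Tax (Class 2): taxable = £5,580.00
  £353.20 + 17.1% × (£5,580.00 − £2,900.00) = £353.20 + 17.1% × £2,680.00 = £811.48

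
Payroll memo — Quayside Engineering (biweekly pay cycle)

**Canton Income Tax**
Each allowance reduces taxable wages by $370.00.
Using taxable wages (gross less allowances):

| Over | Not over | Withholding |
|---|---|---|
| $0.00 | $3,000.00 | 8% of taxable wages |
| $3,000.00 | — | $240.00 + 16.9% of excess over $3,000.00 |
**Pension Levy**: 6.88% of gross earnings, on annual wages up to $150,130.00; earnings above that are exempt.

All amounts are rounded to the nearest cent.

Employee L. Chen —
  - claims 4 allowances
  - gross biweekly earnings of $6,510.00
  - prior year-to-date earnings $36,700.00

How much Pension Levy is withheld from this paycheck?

$447.89

Pension Levy: 6.88% × $6,510.00 = $447.89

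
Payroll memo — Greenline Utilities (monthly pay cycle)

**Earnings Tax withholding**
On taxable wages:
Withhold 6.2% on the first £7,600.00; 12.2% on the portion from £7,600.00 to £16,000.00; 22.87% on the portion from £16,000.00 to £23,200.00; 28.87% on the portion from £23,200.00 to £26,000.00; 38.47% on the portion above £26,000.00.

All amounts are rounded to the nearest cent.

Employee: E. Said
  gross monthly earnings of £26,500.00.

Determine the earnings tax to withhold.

Earnings Tax: taxable = £26,500.00
  £3,951.00 + 38.47% × (£26,500.00 − £26,000.00) = £3,951.00 + 38.47% × £500.00 = £4,143.35

£4,143.35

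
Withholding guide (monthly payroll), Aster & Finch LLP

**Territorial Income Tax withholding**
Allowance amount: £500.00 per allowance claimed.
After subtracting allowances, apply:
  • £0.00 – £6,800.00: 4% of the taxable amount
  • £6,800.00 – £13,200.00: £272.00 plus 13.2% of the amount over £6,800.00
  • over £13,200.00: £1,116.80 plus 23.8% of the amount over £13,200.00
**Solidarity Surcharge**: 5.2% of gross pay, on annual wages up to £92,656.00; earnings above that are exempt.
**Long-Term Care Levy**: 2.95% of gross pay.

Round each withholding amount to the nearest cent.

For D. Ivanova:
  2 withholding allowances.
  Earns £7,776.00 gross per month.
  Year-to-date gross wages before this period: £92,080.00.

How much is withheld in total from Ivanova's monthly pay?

£530.38

Territorial Income Tax: taxable = £7,776.00 − 2×£500.00 = £6,776.00
  4% × £6,776.00 = £271.04
Solidarity Surcharge: cap £92,656.00 − YTD £92,080.00 = £576.00 subject; 5.2% × £576.00 = £29.95
Long-Term Care Levy: 2.95% × £7,776.00 = £229.39
Total: £271.04 + £29.95 + £229.39 = £530.38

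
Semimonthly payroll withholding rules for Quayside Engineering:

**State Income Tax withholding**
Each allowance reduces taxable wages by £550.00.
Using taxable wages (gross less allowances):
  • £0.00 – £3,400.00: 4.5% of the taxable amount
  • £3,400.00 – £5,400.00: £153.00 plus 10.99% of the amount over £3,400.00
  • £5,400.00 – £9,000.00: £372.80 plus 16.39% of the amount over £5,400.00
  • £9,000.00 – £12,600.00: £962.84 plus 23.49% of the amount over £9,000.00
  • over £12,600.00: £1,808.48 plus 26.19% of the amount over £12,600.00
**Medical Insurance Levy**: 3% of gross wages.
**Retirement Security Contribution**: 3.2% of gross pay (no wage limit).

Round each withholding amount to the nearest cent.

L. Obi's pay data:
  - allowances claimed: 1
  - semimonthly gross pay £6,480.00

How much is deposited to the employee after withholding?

£5,618.57

State Income Tax: taxable = £6,480.00 − 1×£550.00 = £5,930.00
  £372.80 + 16.39% × (£5,930.00 − £5,400.00) = £372.80 + 16.39% × £530.00 = £459.67
Medical Insurance Levy: 3% × £6,480.00 = £194.40
Retirement Security Contribution: 3.2% × £6,480.00 = £207.36
Total withheld: £459.67 + £194.40 + £207.36 = £861.43
Net pay: £6,480.00 − £861.43 = £5,618.57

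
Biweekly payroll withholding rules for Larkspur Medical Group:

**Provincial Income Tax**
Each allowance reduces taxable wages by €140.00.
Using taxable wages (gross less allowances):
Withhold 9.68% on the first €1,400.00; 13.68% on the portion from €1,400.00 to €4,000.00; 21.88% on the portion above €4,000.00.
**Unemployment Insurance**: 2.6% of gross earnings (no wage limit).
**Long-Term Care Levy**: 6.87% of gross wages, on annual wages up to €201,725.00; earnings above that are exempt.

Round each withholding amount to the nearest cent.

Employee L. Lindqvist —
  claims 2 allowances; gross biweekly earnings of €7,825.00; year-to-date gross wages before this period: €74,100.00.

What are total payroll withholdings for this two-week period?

€2,007.88

Provincial Income Tax: taxable = €7,825.00 − 2×€140.00 = €7,545.00
  €491.20 + 21.88% × (€7,545.00 − €4,000.00) = €491.20 + 21.88% × €3,545.00 = €1,266.85
Unemployment Insurance: 2.6% × €7,825.00 = €203.45
Long-Term Care Levy: 6.87% × €7,825.00 = €537.58
Total: €1,266.85 + €203.45 + €537.58 = €2,007.88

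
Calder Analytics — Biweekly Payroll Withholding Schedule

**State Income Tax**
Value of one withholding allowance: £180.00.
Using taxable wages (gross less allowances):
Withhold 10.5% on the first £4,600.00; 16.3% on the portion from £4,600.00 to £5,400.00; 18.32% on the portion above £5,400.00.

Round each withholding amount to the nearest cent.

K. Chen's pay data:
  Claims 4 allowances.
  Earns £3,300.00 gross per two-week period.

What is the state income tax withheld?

State Income Tax: taxable = £3,300.00 − 4×£180.00 = £2,580.00
  10.5% × £2,580.00 = £270.90

£270.90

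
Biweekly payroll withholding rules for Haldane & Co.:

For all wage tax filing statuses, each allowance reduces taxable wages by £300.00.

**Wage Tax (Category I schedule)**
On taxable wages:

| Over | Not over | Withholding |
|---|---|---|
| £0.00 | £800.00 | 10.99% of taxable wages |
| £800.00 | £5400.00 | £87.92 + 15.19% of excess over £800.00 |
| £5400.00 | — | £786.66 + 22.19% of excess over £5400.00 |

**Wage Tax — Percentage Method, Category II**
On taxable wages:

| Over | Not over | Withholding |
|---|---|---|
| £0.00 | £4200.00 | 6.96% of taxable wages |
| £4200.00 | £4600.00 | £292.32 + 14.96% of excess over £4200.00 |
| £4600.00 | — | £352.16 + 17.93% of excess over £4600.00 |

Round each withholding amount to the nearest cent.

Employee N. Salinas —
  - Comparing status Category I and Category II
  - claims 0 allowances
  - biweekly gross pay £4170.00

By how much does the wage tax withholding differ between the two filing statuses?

Wage Tax (Category I): taxable = £4170.00
  £87.92 + 15.19% × (£4170.00 − £800.00) = £87.92 + 15.19% × £3370.00 = £599.82
Wage Tax (Category II): taxable = £4170.00
  6.96% × £4170.00 = £290.23
Difference: |£599.82 − £290.23| = £309.59 (higher under Category I)

£309.59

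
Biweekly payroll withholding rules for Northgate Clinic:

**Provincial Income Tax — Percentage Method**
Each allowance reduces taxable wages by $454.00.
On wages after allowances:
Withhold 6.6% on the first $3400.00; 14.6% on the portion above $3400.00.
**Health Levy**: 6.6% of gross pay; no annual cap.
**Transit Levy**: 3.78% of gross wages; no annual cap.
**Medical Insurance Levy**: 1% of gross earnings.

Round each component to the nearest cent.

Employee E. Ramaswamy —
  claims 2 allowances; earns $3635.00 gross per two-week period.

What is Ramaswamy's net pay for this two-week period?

Provincial Income Tax: taxable = $3635.00 − 2×$454.00 = $2727.00
  6.6% × $2727.00 = $179.98
Health Levy: 6.6% × $3635.00 = $239.91
Transit Levy: 3.78% × $3635.00 = $137.40
Medical Insurance Levy: 1% × $3635.00 = $36.35
Total withheld: $179.98 + $239.91 + $137.40 + $36.35 = $593.64
Net pay: $3635.00 − $593.64 = $3041.36

$3041.36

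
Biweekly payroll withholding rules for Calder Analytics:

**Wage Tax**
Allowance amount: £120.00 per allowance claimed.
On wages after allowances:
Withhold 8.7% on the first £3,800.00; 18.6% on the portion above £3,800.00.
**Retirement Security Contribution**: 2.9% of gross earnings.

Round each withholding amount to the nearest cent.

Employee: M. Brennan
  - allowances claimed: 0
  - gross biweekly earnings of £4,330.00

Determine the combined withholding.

Wage Tax: taxable = £4,330.00
  £330.60 + 18.6% × (£4,330.00 − £3,800.00) = £330.60 + 18.6% × £530.00 = £429.18
Retirement Security Contribution: 2.9% × £4,330.00 = £125.57
Total: £429.18 + £125.57 = £554.75

£554.75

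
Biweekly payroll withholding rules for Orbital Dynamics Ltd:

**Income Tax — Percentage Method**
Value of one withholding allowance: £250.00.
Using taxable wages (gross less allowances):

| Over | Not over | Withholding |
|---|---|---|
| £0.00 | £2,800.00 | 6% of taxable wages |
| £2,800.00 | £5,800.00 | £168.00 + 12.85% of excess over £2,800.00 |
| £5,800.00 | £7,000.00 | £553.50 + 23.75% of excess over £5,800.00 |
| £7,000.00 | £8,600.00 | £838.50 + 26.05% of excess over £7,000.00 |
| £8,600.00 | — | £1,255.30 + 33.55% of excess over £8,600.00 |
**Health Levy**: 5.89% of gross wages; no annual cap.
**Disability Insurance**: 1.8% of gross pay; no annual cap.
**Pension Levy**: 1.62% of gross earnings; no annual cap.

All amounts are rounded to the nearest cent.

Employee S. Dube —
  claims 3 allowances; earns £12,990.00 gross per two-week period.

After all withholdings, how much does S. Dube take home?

£9,304.11

Income Tax: taxable = £12,990.00 − 3×£250.00 = £12,240.00
  £1,255.30 + 33.55% × (£12,240.00 − £8,600.00) = £1,255.30 + 33.55% × £3,640.00 = £2,476.52
Health Levy: 5.89% × £12,990.00 = £765.11
Disability Insurance: 1.8% × £12,990.00 = £233.82
Pension Levy: 1.62% × £12,990.00 = £210.44
Total withheld: £2,476.52 + £765.11 + £233.82 + £210.44 = £3,685.89
Net pay: £12,990.00 − £3,685.89 = £9,304.11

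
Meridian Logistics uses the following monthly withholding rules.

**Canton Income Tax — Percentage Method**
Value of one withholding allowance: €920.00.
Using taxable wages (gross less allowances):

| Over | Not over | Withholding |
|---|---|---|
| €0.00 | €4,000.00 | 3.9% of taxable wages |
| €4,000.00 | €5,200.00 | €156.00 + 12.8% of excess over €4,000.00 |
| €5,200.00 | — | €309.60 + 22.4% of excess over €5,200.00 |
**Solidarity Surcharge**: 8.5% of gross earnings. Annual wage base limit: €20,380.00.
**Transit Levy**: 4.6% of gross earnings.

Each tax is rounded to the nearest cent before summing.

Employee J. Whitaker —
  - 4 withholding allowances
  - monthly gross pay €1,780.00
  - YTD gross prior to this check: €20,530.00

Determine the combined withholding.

Canton Income Tax: taxable = €1,780.00 − 4×€920.00 = €-1,900.00
  Taxable ≤ 0 → €0.00
Solidarity Surcharge: YTD €20,530.00 ≥ cap €20,380.00 → €0.00
Transit Levy: 4.6% × €1,780.00 = €81.88
Total: €0.00 + €0.00 + €81.88 = €81.88

€81.88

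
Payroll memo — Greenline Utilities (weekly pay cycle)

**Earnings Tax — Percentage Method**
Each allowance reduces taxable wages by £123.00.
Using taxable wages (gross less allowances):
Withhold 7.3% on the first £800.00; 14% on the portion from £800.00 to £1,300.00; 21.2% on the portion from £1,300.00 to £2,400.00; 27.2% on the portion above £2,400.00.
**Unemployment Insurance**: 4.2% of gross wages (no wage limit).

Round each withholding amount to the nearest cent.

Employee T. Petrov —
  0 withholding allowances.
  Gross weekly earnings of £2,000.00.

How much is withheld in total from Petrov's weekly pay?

£360.80

Earnings Tax: taxable = £2,000.00
  £128.40 + 21.2% × (£2,000.00 − £1,300.00) = £128.40 + 21.2% × £700.00 = £276.80
Unemployment Insurance: 4.2% × £2,000.00 = £84.00
Total: £276.80 + £84.00 = £360.80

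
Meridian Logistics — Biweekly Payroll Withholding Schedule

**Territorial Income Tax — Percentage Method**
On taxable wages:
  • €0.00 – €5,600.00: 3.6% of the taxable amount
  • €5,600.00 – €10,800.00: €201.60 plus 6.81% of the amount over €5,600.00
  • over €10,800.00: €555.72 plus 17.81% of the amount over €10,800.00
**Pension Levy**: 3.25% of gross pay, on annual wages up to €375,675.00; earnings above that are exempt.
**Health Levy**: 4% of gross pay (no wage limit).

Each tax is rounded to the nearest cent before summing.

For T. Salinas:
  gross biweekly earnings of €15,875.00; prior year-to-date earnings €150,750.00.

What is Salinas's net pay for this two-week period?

Territorial Income Tax: taxable = €15,875.00
  €555.72 + 17.81% × (€15,875.00 − €10,800.00) = €555.72 + 17.81% × €5,075.00 = €1,459.58
Pension Levy: 3.25% × €15,875.00 = €515.94
Health Levy: 4% × €15,875.00 = €635.00
Total withheld: €1,459.58 + €515.94 + €635.00 = €2,610.52
Net pay: €15,875.00 − €2,610.52 = €13,264.48

€13,264.48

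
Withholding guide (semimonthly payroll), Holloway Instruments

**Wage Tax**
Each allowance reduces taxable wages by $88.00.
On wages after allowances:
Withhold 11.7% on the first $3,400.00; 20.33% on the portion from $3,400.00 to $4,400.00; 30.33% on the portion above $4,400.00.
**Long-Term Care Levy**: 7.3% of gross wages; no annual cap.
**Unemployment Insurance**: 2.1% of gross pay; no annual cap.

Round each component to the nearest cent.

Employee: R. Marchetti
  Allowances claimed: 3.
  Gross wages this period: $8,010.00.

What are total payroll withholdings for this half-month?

$2,368.88

Wage Tax: taxable = $8,010.00 − 3×$88.00 = $7,746.00
  $601.10 + 30.33% × ($7,746.00 − $4,400.00) = $601.10 + 30.33% × $3,346.00 = $1,615.94
Long-Term Care Levy: 7.3% × $8,010.00 = $584.73
Unemployment Insurance: 2.1% × $8,010.00 = $168.21
Total: $1,615.94 + $584.73 + $168.21 = $2,368.88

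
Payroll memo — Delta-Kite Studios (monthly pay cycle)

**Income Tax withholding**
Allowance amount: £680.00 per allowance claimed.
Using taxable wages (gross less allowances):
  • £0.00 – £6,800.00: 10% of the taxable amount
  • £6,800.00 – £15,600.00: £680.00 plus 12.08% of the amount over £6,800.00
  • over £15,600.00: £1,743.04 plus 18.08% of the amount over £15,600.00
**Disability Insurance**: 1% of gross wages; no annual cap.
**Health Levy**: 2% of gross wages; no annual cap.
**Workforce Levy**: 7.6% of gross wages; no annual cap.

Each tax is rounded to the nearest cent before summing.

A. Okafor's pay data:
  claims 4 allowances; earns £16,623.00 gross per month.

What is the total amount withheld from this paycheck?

Income Tax: taxable = £16,623.00 − 4×£680.00 = £13,903.00
  £680.00 + 12.08% × (£13,903.00 − £6,800.00) = £680.00 + 12.08% × £7,103.00 = £1,538.04
Disability Insurance: 1% × £16,623.00 = £166.23
Health Levy: 2% × £16,623.00 = £332.46
Workforce Levy: 7.6% × £16,623.00 = £1,263.35
Total: £1,538.04 + £166.23 + £332.46 + £1,263.35 = £3,300.08

£3,300.08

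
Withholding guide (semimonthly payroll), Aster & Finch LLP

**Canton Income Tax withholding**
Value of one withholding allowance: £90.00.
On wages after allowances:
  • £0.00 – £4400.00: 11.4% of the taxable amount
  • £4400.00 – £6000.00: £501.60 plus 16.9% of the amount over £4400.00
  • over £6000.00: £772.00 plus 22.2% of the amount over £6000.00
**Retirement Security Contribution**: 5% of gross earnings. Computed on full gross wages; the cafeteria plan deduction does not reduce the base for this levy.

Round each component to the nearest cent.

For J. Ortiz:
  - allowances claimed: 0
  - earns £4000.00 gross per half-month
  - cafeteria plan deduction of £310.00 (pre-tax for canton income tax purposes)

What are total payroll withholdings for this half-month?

Canton Income Tax: taxable = £4000.00 − £310.00 = £3690.00
  11.4% × £3690.00 = £420.66
Retirement Security Contribution: 5% × £4000.00 = £200.00
Total: £420.66 + £200.00 = £620.66

£620.66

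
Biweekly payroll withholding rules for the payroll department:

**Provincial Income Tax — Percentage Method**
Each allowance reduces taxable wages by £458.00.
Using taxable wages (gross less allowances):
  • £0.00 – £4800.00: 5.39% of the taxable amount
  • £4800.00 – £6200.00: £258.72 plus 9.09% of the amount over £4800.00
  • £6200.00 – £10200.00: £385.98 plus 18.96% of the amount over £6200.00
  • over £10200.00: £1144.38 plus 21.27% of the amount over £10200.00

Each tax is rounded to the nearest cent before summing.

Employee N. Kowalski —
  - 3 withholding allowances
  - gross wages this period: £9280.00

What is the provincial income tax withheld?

£709.44

Provincial Income Tax: taxable = £9280.00 − 3×£458.00 = £7906.00
  £385.98 + 18.96% × (£7906.00 − £6200.00) = £385.98 + 18.96% × £1706.00 = £709.44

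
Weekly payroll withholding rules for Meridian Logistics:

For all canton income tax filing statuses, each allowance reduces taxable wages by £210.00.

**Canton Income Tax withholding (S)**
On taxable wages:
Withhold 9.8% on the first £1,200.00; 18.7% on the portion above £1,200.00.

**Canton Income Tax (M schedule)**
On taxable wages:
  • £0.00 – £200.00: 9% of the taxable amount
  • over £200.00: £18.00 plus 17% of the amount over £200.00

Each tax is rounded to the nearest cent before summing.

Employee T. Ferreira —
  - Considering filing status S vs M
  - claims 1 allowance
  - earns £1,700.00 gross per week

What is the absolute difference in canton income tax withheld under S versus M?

£65.47

Canton Income Tax (S): taxable = £1,700.00 − 1×£210.00 = £1,490.00
  £117.60 + 18.7% × (£1,490.00 − £1,200.00) = £117.60 + 18.7% × £290.00 = £171.83
Canton Income Tax (M): taxable = £1,700.00 − 1×£210.00 = £1,490.00
  £18.00 + 17% × (£1,490.00 − £200.00) = £18.00 + 17% × £1,290.00 = £237.30
Difference: |£171.83 − £237.30| = £65.47 (higher under M)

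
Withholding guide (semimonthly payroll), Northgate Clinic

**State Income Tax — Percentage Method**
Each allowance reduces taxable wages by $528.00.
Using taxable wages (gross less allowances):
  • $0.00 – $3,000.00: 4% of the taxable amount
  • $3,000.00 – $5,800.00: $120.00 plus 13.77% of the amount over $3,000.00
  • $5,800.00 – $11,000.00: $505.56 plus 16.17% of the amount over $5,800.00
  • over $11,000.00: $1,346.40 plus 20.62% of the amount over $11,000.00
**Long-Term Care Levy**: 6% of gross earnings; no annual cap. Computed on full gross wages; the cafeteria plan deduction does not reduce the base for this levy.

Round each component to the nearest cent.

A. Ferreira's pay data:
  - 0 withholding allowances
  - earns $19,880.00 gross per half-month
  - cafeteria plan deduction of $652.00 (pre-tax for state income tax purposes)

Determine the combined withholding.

$4,235.81

State Income Tax: taxable = $19,880.00 − $652.00 = $19,228.00
  $1,346.40 + 20.62% × ($19,228.00 − $11,000.00) = $1,346.40 + 20.62% × $8,228.00 = $3,043.01
Long-Term Care Levy: 6% × $19,880.00 = $1,192.80
Total: $3,043.01 + $1,192.80 = $4,235.81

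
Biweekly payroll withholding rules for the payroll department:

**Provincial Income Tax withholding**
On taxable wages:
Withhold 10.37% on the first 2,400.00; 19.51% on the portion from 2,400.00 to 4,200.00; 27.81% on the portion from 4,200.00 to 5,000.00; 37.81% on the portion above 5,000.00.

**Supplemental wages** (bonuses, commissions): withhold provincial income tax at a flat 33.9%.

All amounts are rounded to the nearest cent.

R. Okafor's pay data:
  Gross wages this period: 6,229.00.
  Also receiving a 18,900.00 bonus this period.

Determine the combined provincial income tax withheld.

Provincial Income Tax: taxable = 6,229.00
  822.54 + 37.81% × (6,229.00 − 5,000.00) = 822.54 + 37.81% × 1,229.00 = 1,287.22
Supplemental (33.9% flat on bonus): 33.9% × 18,900.00 = 6,407.10
Total provincial income tax: 1,287.22 + 6,407.10 = 7,694.32

7,694.32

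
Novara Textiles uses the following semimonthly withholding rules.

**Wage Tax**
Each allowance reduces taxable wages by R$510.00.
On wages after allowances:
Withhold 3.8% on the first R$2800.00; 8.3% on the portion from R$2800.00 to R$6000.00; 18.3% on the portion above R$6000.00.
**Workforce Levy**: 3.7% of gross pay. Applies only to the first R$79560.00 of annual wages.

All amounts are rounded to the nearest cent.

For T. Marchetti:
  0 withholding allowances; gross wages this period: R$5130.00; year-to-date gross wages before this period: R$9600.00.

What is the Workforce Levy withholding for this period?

Workforce Levy: 3.7% × R$5130.00 = R$189.81

R$189.81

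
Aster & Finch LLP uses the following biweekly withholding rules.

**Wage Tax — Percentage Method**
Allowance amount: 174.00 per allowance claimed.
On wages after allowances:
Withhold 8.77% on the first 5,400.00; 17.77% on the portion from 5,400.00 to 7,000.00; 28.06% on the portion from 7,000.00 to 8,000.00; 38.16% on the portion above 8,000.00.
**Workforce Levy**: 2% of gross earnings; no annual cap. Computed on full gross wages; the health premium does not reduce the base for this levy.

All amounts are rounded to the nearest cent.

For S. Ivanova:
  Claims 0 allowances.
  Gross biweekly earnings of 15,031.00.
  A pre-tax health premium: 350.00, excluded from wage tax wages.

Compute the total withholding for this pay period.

Wage Tax: taxable = 15,031.00 − 350.00 = 14,681.00
  1,038.50 + 38.16% × (14,681.00 − 8,000.00) = 1,038.50 + 38.16% × 6,681.00 = 3,587.97
Workforce Levy: 2% × 15,031.00 = 300.62
Total: 3,587.97 + 300.62 = 3,888.59

3,888.59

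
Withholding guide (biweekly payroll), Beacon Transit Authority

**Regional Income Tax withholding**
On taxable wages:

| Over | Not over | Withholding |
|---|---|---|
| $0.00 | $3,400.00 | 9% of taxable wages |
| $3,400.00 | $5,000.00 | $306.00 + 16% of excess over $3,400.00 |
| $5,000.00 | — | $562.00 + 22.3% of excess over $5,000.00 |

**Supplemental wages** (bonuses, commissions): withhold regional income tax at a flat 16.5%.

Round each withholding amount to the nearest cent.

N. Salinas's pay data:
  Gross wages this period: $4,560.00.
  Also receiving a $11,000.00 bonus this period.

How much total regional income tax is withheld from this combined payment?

Regional Income Tax: taxable = $4,560.00
  $306.00 + 16% × ($4,560.00 − $3,400.00) = $306.00 + 16% × $1,160.00 = $491.60
Supplemental (16.5% flat on bonus): 16.5% × $11,000.00 = $1,815.00
Total regional income tax: $491.60 + $1,815.00 = $2,306.60

$2,306.60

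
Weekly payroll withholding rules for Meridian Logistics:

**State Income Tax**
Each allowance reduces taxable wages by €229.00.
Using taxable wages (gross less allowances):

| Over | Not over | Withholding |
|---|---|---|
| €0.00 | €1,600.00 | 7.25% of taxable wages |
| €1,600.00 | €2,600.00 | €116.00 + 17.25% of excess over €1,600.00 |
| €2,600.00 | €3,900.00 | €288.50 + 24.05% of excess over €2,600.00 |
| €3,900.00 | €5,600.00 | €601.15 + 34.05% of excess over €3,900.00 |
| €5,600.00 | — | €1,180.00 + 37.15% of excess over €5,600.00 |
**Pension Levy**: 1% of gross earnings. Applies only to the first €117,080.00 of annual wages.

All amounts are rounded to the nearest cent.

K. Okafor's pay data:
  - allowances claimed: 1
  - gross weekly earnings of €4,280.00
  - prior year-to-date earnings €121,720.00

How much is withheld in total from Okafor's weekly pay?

State Income Tax: taxable = €4,280.00 − 1×€229.00 = €4,051.00
  €601.15 + 34.05% × (€4,051.00 − €3,900.00) = €601.15 + 34.05% × €151.00 = €652.57
Pension Levy: YTD €121,720.00 ≥ cap €117,080.00 → €0.00
Total: €652.57 + €0.00 = €652.57

€652.57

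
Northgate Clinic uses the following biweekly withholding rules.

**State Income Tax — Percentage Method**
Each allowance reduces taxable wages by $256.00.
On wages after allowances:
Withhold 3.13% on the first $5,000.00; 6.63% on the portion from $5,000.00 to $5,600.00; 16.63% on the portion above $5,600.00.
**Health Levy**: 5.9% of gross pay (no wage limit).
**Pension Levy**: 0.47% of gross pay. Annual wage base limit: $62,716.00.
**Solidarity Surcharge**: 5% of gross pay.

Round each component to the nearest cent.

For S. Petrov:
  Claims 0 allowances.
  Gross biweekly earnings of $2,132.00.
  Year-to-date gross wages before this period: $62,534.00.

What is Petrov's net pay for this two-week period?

$1,832.02

State Income Tax: taxable = $2,132.00
  3.13% × $2,132.00 = $66.73
Health Levy: 5.9% × $2,132.00 = $125.79
Pension Levy: cap $62,716.00 − YTD $62,534.00 = $182.00 subject; 0.47% × $182.00 = $0.86
Solidarity Surcharge: 5% × $2,132.00 = $106.60
Total withheld: $66.73 + $125.79 + $0.86 + $106.60 = $299.98
Net pay: $2,132.00 − $299.98 = $1,832.02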